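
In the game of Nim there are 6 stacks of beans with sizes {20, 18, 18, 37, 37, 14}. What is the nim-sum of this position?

Compute the nim-sum pairwise:
20 XOR 18 = 6
6 XOR 18 = 20
20 XOR 37 = 49
49 XOR 37 = 20
20 XOR 14 = 26

26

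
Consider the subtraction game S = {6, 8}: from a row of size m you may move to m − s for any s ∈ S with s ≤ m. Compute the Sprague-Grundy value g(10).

Build the Grundy sequence with g(k) = mex{g(k−s) : s ∈ {6, 8}, s ≤ k}:
k:     0  1  2  3  4  5  6  7  8  9 10
g(k):  0  0  0  0  0  0  1  1  1  1  1
So g(10) = 1.

1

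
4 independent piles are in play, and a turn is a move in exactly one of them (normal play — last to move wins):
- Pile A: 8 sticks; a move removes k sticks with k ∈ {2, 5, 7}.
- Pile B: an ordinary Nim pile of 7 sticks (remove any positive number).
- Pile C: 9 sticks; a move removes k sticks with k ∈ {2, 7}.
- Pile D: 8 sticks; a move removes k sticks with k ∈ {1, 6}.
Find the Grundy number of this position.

Grundy values for pile A (subtraction set {2, 5, 7}):
k:     0  1  2  3  4  5  6  7  8
g(k):  0  0  1  1  0  2  1  3  2
So g(8) = 2.
Pile B is a plain Nim pile of size 7, so its Grundy value is 7.
Grundy values for pile C (subtraction set {2, 7}):
k:     0  1  2  3  4  5  6  7  8  9
g(k):  0  0  1  1  0  0  1  1  2  0
So g(9) = 0.
Grundy values for pile D (subtraction set {1, 6}):
g(0) = mex{} = 0
g(1) = mex{0} = 1
g(2) = mex{1} = 0
g(3) = mex{0} = 1
g(4) = mex{1} = 0
g(5) = mex{0} = 1
g(6) = mex{0,1} = 2
g(7) = mex{1,2} = 0
g(8) = mex{0} = 1
So g(8) = 1.
The value of a disjunctive sum is the nim-sum of the parts.
Combined value = 2 XOR 7 XOR 0 XOR 1 = 4.

4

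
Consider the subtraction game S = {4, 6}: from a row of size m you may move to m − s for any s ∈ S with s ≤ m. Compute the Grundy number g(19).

2

Build the Grundy sequence with g(k) = mex{g(k−s) : s ∈ {4, 6}, s ≤ k}:
k:     0  1  2  3  4  5  6  7  8  9 10 11 12 13 14 15 16 17 18 19
g(k):  0  0  0  0  1  1  1  1  2  2  0  0  0  0  1  1  1  1  2  2
So g(19) = 2.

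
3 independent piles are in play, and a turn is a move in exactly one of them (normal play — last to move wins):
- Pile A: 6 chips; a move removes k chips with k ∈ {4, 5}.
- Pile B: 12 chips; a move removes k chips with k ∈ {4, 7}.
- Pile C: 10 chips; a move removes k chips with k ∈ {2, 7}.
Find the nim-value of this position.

1

For pile A, compute g(0), g(1), … with moves {4, 5}:
k:     0  1  2  3  4  5  6
g(k):  0  0  0  0  1  1  1
So g(6) = 1.
Grundy values for pile B (subtraction set {4, 7}):
g(0) = mex{} = 0
g(1) = mex{} = 0
g(2) = mex{} = 0
g(3) = mex{} = 0
g(4) = mex{0} = 1
g(5) = mex{0} = 1
g(6) = mex{0} = 1
g(7) = mex{0} = 1
g(8) = mex{0,1} = 2
g(9) = mex{0,1} = 2
g(10) = mex{0,1} = 2
g(11) = mex{1} = 0
g(12) = mex{1,2} = 0
So g(12) = 0.
For pile C, compute g(0), g(1), … with moves {2, 7}:
k:     0  1  2  3  4  5  6  7  8  9 10
g(k):  0  0  1  1  0  0  1  1  2  0  0
So g(10) = 0.
The value of a disjunctive sum is the nim-sum of the parts.
Combined value = 1 ⊕ 0 ⊕ 0 = 1.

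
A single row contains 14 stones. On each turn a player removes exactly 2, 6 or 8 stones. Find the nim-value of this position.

0

Compute g(0), g(1), … for moves {2, 6, 8}:
g(0) = mex{} = 0
g(1) = mex{} = 0
g(2) = mex{0} = 1
g(3) = mex{0} = 1
g(4) = mex{1} = 0
g(5) = mex{1} = 0
g(6) = mex{0} = 1
g(7) = mex{0} = 1
g(8) = mex{0,1} = 2
g(9) = mex{0,1} = 2
g(10) = mex{0,1,2} = 3
g(11) = mex{0,1,2} = 3
g(12) = mex{0,1,3} = 2
g(13) = mex{0,1,3} = 2
g(14) = mex{1,2} = 0
So g(14) = 0.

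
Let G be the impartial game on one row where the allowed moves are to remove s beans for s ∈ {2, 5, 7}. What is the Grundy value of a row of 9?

Grundy values for subtraction set {2, 5, 7}:
g(0) = mex{} = 0
g(1) = mex{} = 0
g(2) = mex{0} = 1
g(3) = mex{0} = 1
g(4) = mex{1} = 0
g(5) = mex{0,1} = 2
g(6) = mex{0} = 1
g(7) = mex{0,1,2} = 3
g(8) = mex{0,1} = 2
g(9) = mex{0,1,3} = 2
So g(9) = 2.

2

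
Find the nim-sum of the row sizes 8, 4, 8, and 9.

13

Nim-sum: 8 ^ 4 ^ 8 ^ 9 = 13.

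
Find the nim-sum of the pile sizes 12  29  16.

1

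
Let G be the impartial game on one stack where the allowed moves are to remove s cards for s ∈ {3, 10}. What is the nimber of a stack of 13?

0

Grundy values for subtraction set {3, 10}:
g(0) = mex{} = 0
g(1) = mex{} = 0
g(2) = mex{} = 0
g(3) = mex{0} = 1
g(4) = mex{0} = 1
g(5) = mex{0} = 1
g(6) = mex{1} = 0
g(7) = mex{1} = 0
g(8) = mex{1} = 0
g(9) = mex{0} = 1
g(10) = mex{0} = 1
g(11) = mex{0} = 1
g(12) = mex{0,1} = 2
g(13) = mex{1} = 0
So g(13) = 0.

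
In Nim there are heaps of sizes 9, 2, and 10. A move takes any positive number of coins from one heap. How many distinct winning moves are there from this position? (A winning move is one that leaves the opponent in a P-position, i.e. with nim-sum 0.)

1

Bitwise XOR of the heap sizes:
  1001  (9)
  0010  (2)
  1010  (10)
  ----
  0001  (1)
The overall nim-sum is X = 1. A heap of size p has a winning move iff p XOR X < p (reduce it to p XOR X).
  9: 9 XOR 1 = 8 < 9 — winning move (to 8).
  2: 2 XOR 1 = 3 ≥ 2 — no move.
  10: 10 XOR 1 = 11 ≥ 10 — no move.
That gives 1 winning move.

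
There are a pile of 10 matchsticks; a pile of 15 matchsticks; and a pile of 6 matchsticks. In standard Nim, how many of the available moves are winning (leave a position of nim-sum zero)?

Nim-sum: 10 ^ 15 ^ 6 = 3.
The overall nim-sum is X = 3. A pile of size p has a winning move iff p XOR X < p (reduce it to p XOR X).
  10: 10 XOR 3 = 9 < 10 — winning move (to 9).
  15: 15 XOR 3 = 12 < 15 — winning move (to 12).
  6: 6 XOR 3 = 5 < 6 — winning move (to 5).
That gives 3 winning moves.

3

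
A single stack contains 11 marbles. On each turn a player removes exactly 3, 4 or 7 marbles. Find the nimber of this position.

0

Compute g(0), g(1), … for moves {3, 4, 7}:
g(0) = mex{} = 0
g(1) = mex{} = 0
g(2) = mex{} = 0
g(3) = mex{0} = 1
g(4) = mex{0} = 1
g(5) = mex{0} = 1
g(6) = mex{0,1} = 2
g(7) = mex{0,1} = 2
g(8) = mex{0,1} = 2
g(9) = mex{0,1,2} = 3
g(10) = mex{1,2} = 0
g(11) = mex{1,2} = 0
So g(11) = 0.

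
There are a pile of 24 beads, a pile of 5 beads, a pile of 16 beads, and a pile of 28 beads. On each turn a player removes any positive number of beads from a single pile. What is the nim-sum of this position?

17

Compute the nim-sum pairwise:
24 XOR 5 = 29
29 XOR 16 = 13
13 XOR 28 = 17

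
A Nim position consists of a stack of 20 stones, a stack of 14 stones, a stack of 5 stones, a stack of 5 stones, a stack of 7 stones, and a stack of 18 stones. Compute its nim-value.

15

Compute the nim-sum pairwise:
20 XOR 14 = 26
26 XOR 5 = 31
31 XOR 5 = 26
26 XOR 7 = 29
29 XOR 18 = 15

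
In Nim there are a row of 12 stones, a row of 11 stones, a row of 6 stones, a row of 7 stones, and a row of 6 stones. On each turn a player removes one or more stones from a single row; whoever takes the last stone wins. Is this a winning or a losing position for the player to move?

Losing position

Write each in binary and XOR column by column:
  1100  (12)
  1011  (11)
  0110  (6)
  0111  (7)
  0110  (6)
  ----
  0000  (0)
The nim-sum is 0, so this is a P-position: the player to move is in a losing position under optimal play.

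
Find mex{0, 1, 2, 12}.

3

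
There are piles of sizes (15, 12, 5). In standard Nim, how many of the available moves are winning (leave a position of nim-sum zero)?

3

Nim-sum: 15 ^ 12 ^ 5 = 6.
The overall nim-sum is X = 6. A pile of size p has a winning move iff p XOR X < p (reduce it to p XOR X).
  15: 15 XOR 6 = 9 < 15 — winning move (to 9).
  12: 12 XOR 6 = 10 < 12 — winning move (to 10).
  5: 5 XOR 6 = 3 < 5 — winning move (to 3).
That gives 3 winning moves.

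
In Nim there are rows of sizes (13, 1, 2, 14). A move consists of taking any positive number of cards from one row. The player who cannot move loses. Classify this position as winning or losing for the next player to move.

Losing position

Nim-sum: 13 ⊕ 1 ⊕ 2 ⊕ 14 = 0.
The nim-sum is 0, so this is a P-position: the player to move is in a losing position under optimal play.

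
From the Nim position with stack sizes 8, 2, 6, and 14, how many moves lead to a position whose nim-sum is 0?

Nim-sum: 8 ⊕ 2 ⊕ 6 ⊕ 14 = 2.
The overall nim-sum is X = 2. A stack of size p has a winning move iff p XOR X < p (reduce it to p XOR X).
  8: 8 XOR 2 = 10 ≥ 8 — no move.
  2: 2 XOR 2 = 0 < 2 — winning move (to 0).
  6: 6 XOR 2 = 4 < 6 — winning move (to 4).
  14: 14 XOR 2 = 12 < 14 — winning move (to 12).
That gives 3 winning moves.

3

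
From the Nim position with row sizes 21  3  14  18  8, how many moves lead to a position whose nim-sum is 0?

3

Write each in binary and XOR column by column:
  10101  (21)
  00011  (3)
  01110  (14)
  10010  (18)
  01000  (8)
  -----
  00010  (2)
The overall nim-sum is X = 2. A row of size p has a winning move iff p XOR X < p (reduce it to p XOR X).
  21: 21 XOR 2 = 23 ≥ 21 — no move.
  3: 3 XOR 2 = 1 < 3 — winning move (to 1).
  14: 14 XOR 2 = 12 < 14 — winning move (to 12).
  18: 18 XOR 2 = 16 < 18 — winning move (to 16).
  8: 8 XOR 2 = 10 ≥ 8 — no move.
That gives 3 winning moves.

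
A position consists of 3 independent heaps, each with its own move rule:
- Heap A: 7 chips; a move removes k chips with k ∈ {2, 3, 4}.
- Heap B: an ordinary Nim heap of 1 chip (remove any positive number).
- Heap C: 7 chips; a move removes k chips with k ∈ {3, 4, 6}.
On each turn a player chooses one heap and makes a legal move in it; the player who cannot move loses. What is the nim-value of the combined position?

3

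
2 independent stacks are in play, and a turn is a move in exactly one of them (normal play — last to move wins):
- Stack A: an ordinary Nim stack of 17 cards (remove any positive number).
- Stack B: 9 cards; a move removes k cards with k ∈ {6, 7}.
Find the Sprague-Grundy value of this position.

16

Stack A is a plain Nim stack of size 17, so its Grundy value is 17.
Build the Grundy sequence for stack B with g(k) = mex{g(k−s) : s ∈ {6, 7}, s ≤ k}:
g(0) = mex{} = 0
g(1) = mex{} = 0
g(2) = mex{} = 0
g(3) = mex{} = 0
g(4) = mex{} = 0
g(5) = mex{} = 0
g(6) = mex{0} = 1
g(7) = mex{0} = 1
g(8) = mex{0} = 1
g(9) = mex{0} = 1
So g(9) = 1.
The value of a disjunctive sum is the nim-sum of the parts.
Combined value = 17 XOR 1 = 16.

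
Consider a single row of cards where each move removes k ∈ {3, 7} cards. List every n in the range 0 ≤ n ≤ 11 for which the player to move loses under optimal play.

0, 1, 2, 6, 10, 11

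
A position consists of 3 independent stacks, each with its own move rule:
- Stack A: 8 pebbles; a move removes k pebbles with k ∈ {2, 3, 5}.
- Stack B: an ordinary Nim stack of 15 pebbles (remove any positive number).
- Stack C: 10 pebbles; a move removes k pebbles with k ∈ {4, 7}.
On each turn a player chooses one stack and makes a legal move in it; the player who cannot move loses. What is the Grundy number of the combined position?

13

Build the Grundy sequence for stack A with g(k) = mex{g(k−s) : s ∈ {2, 3, 5}, s ≤ k}:
k:     0  1  2  3  4  5  6  7  8
g(k):  0  0  1  1  2  2  3  0  0
So g(8) = 0.
Stack B is a plain Nim stack of size 15, so its Grundy value is 15.
For stack C, compute g(0), g(1), … with moves {4, 7}:
g(0) = mex{} = 0
g(1) = mex{} = 0
g(2) = mex{} = 0
g(3) = mex{} = 0
g(4) = mex{0} = 1
g(5) = mex{0} = 1
g(6) = mex{0} = 1
g(7) = mex{0} = 1
g(8) = mex{0,1} = 2
g(9) = mex{0,1} = 2
g(10) = mex{0,1} = 2
So g(10) = 2.
The value of a disjunctive sum is the nim-sum of the parts.
Combined value = 0 ⊕ 15 ⊕ 2 = 13.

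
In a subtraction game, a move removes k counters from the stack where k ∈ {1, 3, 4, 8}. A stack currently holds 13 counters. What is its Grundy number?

Compute g(0), g(1), … for moves {1, 3, 4, 8}:
k:     0  1  2  3  4  5  6  7  8  9 10 11 12 13
g(k):  0  1  0  1  2  3  2  0  1  0  1  2  3  2
So g(13) = 2.

2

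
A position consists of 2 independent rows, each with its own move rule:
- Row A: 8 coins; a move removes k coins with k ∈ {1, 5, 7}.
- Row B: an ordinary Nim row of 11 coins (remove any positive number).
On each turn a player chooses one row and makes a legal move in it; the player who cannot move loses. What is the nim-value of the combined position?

Grundy values for row A (subtraction set {1, 5, 7}):
g(0) = mex{} = 0
g(1) = mex{0} = 1
g(2) = mex{1} = 0
g(3) = mex{0} = 1
g(4) = mex{1} = 0
g(5) = mex{0} = 1
g(6) = mex{1} = 0
g(7) = mex{0} = 1
g(8) = mex{1} = 0
So g(8) = 0.
Row B is a plain Nim row of size 11, so its Grundy value is 11.
By the Sprague-Grundy theorem, the Grundy value of a sum of independent games is the XOR of the component values.
Combined value = 0 ⊕ 11 = 11.

11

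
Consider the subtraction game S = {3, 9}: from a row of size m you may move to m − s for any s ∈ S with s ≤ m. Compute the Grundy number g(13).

0

Grundy values for subtraction set {3, 9}:
k:     0  1  2  3  4  5  6  7  8  9 10 11 12 13
g(k):  0  0  0  1  1  1  0  0  0  1  1  1  0  0
So g(13) = 0.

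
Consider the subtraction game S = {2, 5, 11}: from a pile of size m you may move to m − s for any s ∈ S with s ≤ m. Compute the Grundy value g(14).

Build the Grundy sequence with g(k) = mex{g(k−s) : s ∈ {2, 5, 11}, s ≤ k}:
g(0) = mex{} = 0
g(1) = mex{} = 0
g(2) = mex{0} = 1
g(3) = mex{0} = 1
g(4) = mex{1} = 0
g(5) = mex{0,1} = 2
g(6) = mex{0} = 1
g(7) = mex{1,2} = 0
g(8) = mex{1} = 0
g(9) = mex{0} = 1
g(10) = mex{0,2} = 1
g(11) = mex{0,1} = 2
g(12) = mex{0,1} = 2
g(13) = mex{0,1,2} = 3
g(14) = mex{1,2} = 0
So g(14) = 0.

0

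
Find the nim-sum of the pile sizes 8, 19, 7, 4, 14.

Nim-sum: 8 XOR 19 XOR 7 XOR 4 XOR 14 = 22.

22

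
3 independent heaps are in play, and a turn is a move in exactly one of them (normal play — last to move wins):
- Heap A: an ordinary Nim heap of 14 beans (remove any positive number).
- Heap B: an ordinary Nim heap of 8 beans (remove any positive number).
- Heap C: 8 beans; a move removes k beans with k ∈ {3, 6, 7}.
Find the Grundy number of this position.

4

Heap A is a plain Nim heap of size 14, so its Grundy value is 14.
Heap B is a plain Nim heap of size 8, so its Grundy value is 8.
Grundy values for heap C (subtraction set {3, 6, 7}):
g(0) = mex{} = 0
g(1) = mex{} = 0
g(2) = mex{} = 0
g(3) = mex{0} = 1
g(4) = mex{0} = 1
g(5) = mex{0} = 1
g(6) = mex{0,1} = 2
g(7) = mex{0,1} = 2
g(8) = mex{0,1} = 2
So g(8) = 2.
By the Sprague-Grundy theorem, the Grundy value of a sum of independent games is the XOR of the component values.
Combined value = 14 XOR 8 XOR 2 = 4.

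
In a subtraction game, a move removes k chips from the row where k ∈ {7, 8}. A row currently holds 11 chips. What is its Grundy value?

1

Build the Grundy sequence with g(k) = mex{g(k−s) : s ∈ {7, 8}, s ≤ k}:
g(0) = mex{} = 0
g(1) = mex{} = 0
g(2) = mex{} = 0
g(3) = mex{} = 0
g(4) = mex{} = 0
g(5) = mex{} = 0
g(6) = mex{} = 0
g(7) = mex{0} = 1
g(8) = mex{0} = 1
g(9) = mex{0} = 1
g(10) = mex{0} = 1
g(11) = mex{0} = 1
So g(11) = 1.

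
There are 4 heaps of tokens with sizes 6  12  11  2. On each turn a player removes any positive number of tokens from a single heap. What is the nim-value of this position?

3

Compute the nim-sum pairwise:
6 ⊕ 12 = 10
10 ⊕ 11 = 1
1 ⊕ 2 = 3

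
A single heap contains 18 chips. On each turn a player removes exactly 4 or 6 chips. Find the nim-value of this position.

2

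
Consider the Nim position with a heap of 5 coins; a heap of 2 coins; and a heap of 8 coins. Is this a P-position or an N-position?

Nim-sum: 5 XOR 2 XOR 8 = 15.
The nim-sum is 15 ≠ 0, so this is an N-position: the player to move can win.

N-position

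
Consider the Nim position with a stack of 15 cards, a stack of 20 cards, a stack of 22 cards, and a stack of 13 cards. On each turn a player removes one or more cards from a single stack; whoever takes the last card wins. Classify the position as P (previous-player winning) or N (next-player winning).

P-position

Write each in binary and XOR column by column:
  01111  (15)
  10100  (20)
  10110  (22)
  01101  (13)
  -----
  00000  (0)
The nim-sum is 0, so this is a P-position: the player to move is in a losing position under optimal play.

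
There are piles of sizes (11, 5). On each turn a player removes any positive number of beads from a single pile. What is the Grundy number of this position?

14

In binary:
  1011  (11)
  0101  (5)
  ----
  1110  (14)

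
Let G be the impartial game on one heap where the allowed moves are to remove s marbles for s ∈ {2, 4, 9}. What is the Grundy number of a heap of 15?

Build the Grundy sequence with g(k) = mex{g(k−s) : s ∈ {2, 4, 9}, s ≤ k}:
k:     0  1  2  3  4  5  6  7  8  9 10 11 12 13 14 15
g(k):  0  0  1  1  2  2  0  0  1  1  2  2  0  0  1  1
So g(15) = 1.

1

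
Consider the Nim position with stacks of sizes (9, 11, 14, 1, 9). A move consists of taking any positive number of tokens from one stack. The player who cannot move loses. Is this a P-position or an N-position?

N-position

Compute the nim-sum pairwise:
9 XOR 11 = 2
2 XOR 14 = 12
12 XOR 1 = 13
13 XOR 9 = 4
The nim-sum is 4 ≠ 0, so this is an N-position: the player to move can win.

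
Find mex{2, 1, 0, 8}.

3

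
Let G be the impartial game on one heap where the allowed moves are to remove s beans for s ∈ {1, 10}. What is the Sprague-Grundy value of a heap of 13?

0

Compute g(0), g(1), … for moves {1, 10}:
g(0) = mex{} = 0
g(1) = mex{0} = 1
g(2) = mex{1} = 0
g(3) = mex{0} = 1
g(4) = mex{1} = 0
g(5) = mex{0} = 1
g(6) = mex{1} = 0
g(7) = mex{0} = 1
g(8) = mex{1} = 0
g(9) = mex{0} = 1
g(10) = mex{0,1} = 2
g(11) = mex{1,2} = 0
g(12) = mex{0} = 1
g(13) = mex{1} = 0
So g(13) = 0.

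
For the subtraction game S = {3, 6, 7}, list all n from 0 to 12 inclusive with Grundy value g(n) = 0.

0, 1, 2, 10, 11, 12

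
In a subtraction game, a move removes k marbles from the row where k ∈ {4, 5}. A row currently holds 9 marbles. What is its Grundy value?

Build the Grundy sequence with g(k) = mex{g(k−s) : s ∈ {4, 5}, s ≤ k}:
k:     0  1  2  3  4  5  6  7  8  9
g(k):  0  0  0  0  1  1  1  1  2  0
So g(9) = 0.

0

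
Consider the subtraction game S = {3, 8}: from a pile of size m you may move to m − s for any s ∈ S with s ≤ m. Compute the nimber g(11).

0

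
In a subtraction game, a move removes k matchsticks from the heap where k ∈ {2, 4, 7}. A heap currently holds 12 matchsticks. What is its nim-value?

0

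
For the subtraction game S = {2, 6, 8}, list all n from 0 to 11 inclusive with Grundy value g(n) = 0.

0, 1, 4, 5

Compute g(0), g(1), … for moves {2, 6, 8}:
k:     0  1  2  3  4  5  6  7  8  9 10 11
g(k):  0  0  1  1  0  0  1  1  2  2  3  3
The P-positions (g = 0) in 0..11 are 0, 1, 4, 5.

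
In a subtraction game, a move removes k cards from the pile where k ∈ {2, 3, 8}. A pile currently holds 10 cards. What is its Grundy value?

0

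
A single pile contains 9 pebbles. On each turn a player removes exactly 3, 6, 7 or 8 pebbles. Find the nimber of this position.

3

Build the Grundy sequence with g(k) = mex{g(k−s) : s ∈ {3, 6, 7, 8}, s ≤ k}:
k:     0  1  2  3  4  5  6  7  8  9
g(k):  0  0  0  1  1  1  2  2  2  3
So g(9) = 3.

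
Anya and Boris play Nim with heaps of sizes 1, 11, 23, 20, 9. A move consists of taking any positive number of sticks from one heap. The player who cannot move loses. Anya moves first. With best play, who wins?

Compute the nim-sum pairwise:
1 ^ 11 = 10
10 ^ 23 = 29
29 ^ 20 = 9
9 ^ 9 = 0
The nim-sum is 0, so this is a P-position: the player to move is in a losing position under optimal play; Anya is about to move from it and so loses — Boris wins.

Boris wins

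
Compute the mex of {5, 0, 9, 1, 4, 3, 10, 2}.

The values 0, 1, 2, 3, 4, 5 are all present; 6 is the first non-negative integer missing from the set.

6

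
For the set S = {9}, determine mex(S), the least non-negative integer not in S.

0 is not in the set, so the mex is 0.

0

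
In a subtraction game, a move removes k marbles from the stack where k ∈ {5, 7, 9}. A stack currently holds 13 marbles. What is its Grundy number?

Compute g(0), g(1), … for moves {5, 7, 9}:
g(0) = mex{} = 0
g(1) = mex{} = 0
g(2) = mex{} = 0
g(3) = mex{} = 0
g(4) = mex{} = 0
g(5) = mex{0} = 1
g(6) = mex{0} = 1
g(7) = mex{0} = 1
g(8) = mex{0} = 1
g(9) = mex{0} = 1
g(10) = mex{0,1} = 2
g(11) = mex{0,1} = 2
g(12) = mex{0,1} = 2
g(13) = mex{0,1} = 2
So g(13) = 2.

2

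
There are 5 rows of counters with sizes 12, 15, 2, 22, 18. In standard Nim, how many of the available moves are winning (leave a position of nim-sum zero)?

Compute the nim-sum pairwise:
12 XOR 15 = 3
3 XOR 2 = 1
1 XOR 22 = 23
23 XOR 18 = 5
The overall nim-sum is X = 5. A row of size p has a winning move iff p XOR X < p (reduce it to p XOR X).
  12: 12 XOR 5 = 9 < 12 — winning move (to 9).
  15: 15 XOR 5 = 10 < 15 — winning move (to 10).
  2: 2 XOR 5 = 7 ≥ 2 — no move.
  22: 22 XOR 5 = 19 < 22 — winning move (to 19).
  18: 18 XOR 5 = 23 ≥ 18 — no move.
That gives 3 winning moves.

3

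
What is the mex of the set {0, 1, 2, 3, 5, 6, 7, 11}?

The values 0, 1, 2, 3 are all present; 4 is the first non-negative integer missing from the set.

4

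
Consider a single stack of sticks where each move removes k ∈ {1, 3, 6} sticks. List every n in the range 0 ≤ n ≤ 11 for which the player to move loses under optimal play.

0, 2, 4, 9, 11

Build the Grundy sequence with g(k) = mex{g(k−s) : s ∈ {1, 3, 6}, s ≤ k}:
k:     0  1  2  3  4  5  6  7  8  9 10 11
g(k):  0  1  0  1  0  1  2  3  2  0  1  0
The P-positions (g = 0) in 0..11 are 0, 2, 4, 9, 11.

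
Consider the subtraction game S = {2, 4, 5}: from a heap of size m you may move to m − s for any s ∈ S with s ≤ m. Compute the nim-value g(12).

Grundy values for subtraction set {2, 4, 5}:
g(0) = mex{} = 0
g(1) = mex{} = 0
g(2) = mex{0} = 1
g(3) = mex{0} = 1
g(4) = mex{0,1} = 2
g(5) = mex{0,1} = 2
g(6) = mex{0,1,2} = 3
g(7) = mex{1,2} = 0
g(8) = mex{1,2,3} = 0
g(9) = mex{0,2} = 1
g(10) = mex{0,2,3} = 1
g(11) = mex{0,1,3} = 2
g(12) = mex{0,1} = 2
So g(12) = 2.

2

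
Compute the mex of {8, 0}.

0 is in the set but 1 is not, so the mex is 1.

1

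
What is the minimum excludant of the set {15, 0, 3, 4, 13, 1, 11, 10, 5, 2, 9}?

6

The values 0, 1, 2, 3, 4, 5 are all present; 6 is the first non-negative integer missing from the set.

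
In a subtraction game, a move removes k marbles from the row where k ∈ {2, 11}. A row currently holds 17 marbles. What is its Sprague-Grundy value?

0

Build the Grundy sequence with g(k) = mex{g(k−s) : s ∈ {2, 11}, s ≤ k}:
k:     0  1  2  3  4  5  6  7  8  9 10 11 12 13 14 15 16 17
g(k):  0  0  1  1  0  0  1  1  0  0  1  1  2  0  0  1  1  0
So g(17) = 0.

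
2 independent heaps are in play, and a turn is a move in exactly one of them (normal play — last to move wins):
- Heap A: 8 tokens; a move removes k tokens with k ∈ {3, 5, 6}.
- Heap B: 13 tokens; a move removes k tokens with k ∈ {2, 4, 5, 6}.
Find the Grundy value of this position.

Build the Grundy sequence for heap A with g(k) = mex{g(k−s) : s ∈ {3, 5, 6}, s ≤ k}:
g(0) = mex{} = 0
g(1) = mex{} = 0
g(2) = mex{} = 0
g(3) = mex{0} = 1
g(4) = mex{0} = 1
g(5) = mex{0} = 1
g(6) = mex{0,1} = 2
g(7) = mex{0,1} = 2
g(8) = mex{0,1} = 2
So g(8) = 2.
For heap B, compute g(0), g(1), … with moves {2, 4, 5, 6}:
k:     0  1  2  3  4  5  6  7  8  9 10 11 12 13
g(k):  0  0  1  1  2  2  3  3  0  0  1  1  2  2
So g(13) = 2.
The value of a disjunctive sum is the nim-sum of the parts.
Combined value = 2 XOR 2 = 0.

0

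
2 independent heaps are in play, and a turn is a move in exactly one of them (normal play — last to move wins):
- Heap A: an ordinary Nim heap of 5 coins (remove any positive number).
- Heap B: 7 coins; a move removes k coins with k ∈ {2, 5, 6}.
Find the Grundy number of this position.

6

Heap A is a plain Nim heap of size 5, so its Grundy value is 5.
Build the Grundy sequence for heap B with g(k) = mex{g(k−s) : s ∈ {2, 5, 6}, s ≤ k}:
g(0) = mex{} = 0
g(1) = mex{} = 0
g(2) = mex{0} = 1
g(3) = mex{0} = 1
g(4) = mex{1} = 0
g(5) = mex{0,1} = 2
g(6) = mex{0} = 1
g(7) = mex{0,1,2} = 3
So g(7) = 3.
By the Sprague-Grundy theorem, the Grundy value of a sum of independent games is the XOR of the component values.
Combined value = 5 XOR 3 = 6.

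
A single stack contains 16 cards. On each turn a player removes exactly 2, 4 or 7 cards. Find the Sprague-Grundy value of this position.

2

Grundy values for subtraction set {2, 4, 7}:
k:     0  1  2  3  4  5  6  7  8  9 10 11 12 13 14 15 16
g(k):  0  0  1  1  2  2  0  3  1  0  2  1  0  2  1  0  2
So g(16) = 2.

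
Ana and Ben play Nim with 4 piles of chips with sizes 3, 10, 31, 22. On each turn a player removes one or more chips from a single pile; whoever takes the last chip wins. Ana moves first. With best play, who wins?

Ben wins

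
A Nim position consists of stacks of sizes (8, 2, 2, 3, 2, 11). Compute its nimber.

Compute the nim-sum pairwise:
8 ⊕ 2 = 10
10 ⊕ 2 = 8
8 ⊕ 3 = 11
11 ⊕ 2 = 9
9 ⊕ 11 = 2

2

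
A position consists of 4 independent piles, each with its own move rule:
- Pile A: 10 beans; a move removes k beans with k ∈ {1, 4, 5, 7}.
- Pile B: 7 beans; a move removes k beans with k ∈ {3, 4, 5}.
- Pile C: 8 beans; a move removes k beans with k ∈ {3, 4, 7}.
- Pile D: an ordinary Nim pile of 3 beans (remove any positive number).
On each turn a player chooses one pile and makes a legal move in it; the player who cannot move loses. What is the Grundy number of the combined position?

Grundy values for pile A (subtraction set {1, 4, 5, 7}):
g(0) = mex{} = 0
g(1) = mex{0} = 1
g(2) = mex{1} = 0
g(3) = mex{0} = 1
g(4) = mex{0,1} = 2
g(5) = mex{0,1,2} = 3
g(6) = mex{0,1,3} = 2
g(7) = mex{0,1,2} = 3
g(8) = mex{1,2,3} = 0
g(9) = mex{0,2,3} = 1
g(10) = mex{1,2,3} = 0
So g(10) = 0.
Build the Grundy sequence for pile B with g(k) = mex{g(k−s) : s ∈ {3, 4, 5}, s ≤ k}:
k:     0  1  2  3  4  5  6  7
g(k):  0  0  0  1  1  1  2  2
So g(7) = 2.
For pile C, compute g(0), g(1), … with moves {3, 4, 7}:
g(0) = mex{} = 0
g(1) = mex{} = 0
g(2) = mex{} = 0
g(3) = mex{0} = 1
g(4) = mex{0} = 1
g(5) = mex{0} = 1
g(6) = mex{0,1} = 2
g(7) = mex{0,1} = 2
g(8) = mex{0,1} = 2
So g(8) = 2.
Pile D is a plain Nim pile of size 3, so its Grundy value is 3.
By the Sprague-Grundy theorem, the Grundy value of a sum of independent games is the XOR of the component values.
Combined value = 0 XOR 2 XOR 2 XOR 3 = 3.

3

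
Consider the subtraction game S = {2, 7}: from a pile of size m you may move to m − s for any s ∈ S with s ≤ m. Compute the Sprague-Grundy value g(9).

0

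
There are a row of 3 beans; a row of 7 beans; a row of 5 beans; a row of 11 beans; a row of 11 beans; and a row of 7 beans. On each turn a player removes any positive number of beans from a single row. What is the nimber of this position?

6

Write each in binary and XOR column by column:
  0011  (3)
  0111  (7)
  0101  (5)
  1011  (11)
  1011  (11)
  0111  (7)
  ----
  0110  (6)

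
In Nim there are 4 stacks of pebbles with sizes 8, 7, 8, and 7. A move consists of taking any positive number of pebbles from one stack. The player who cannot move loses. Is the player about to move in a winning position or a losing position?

Losing position

In binary:
  1000  (8)
  0111  (7)
  1000  (8)
  0111  (7)
  ----
  0000  (0)
The nim-sum is 0, so this is a P-position: the player to move is in a losing position under optimal play.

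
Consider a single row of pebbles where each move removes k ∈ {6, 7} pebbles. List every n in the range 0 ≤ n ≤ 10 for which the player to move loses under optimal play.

Compute g(0), g(1), … for moves {6, 7}:
k:     0  1  2  3  4  5  6  7  8  9 10
g(k):  0  0  0  0  0  0  1  1  1  1  1
The P-positions (g = 0) in 0..10 are 0, 1, 2, 3, 4, 5.

0, 1, 2, 3, 4, 5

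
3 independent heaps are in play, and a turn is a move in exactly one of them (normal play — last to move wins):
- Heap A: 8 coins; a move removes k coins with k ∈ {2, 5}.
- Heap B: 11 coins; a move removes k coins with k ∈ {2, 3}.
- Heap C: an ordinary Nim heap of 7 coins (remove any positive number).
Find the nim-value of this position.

7

Build the Grundy sequence for heap A with g(k) = mex{g(k−s) : s ∈ {2, 5}, s ≤ k}:
k:     0  1  2  3  4  5  6  7  8
g(k):  0  0  1  1  0  2  1  0  0
So g(8) = 0.
For heap B, compute g(0), g(1), … with moves {2, 3}:
g(0) = mex{} = 0
g(1) = mex{} = 0
g(2) = mex{0} = 1
g(3) = mex{0} = 1
g(4) = mex{0,1} = 2
g(5) = mex{1} = 0
g(6) = mex{1,2} = 0
g(7) = mex{0,2} = 1
g(8) = mex{0} = 1
g(9) = mex{0,1} = 2
g(10) = mex{1} = 0
g(11) = mex{1,2} = 0
So g(11) = 0.
Heap C is a plain Nim heap of size 7, so its Grundy value is 7.
By the Sprague-Grundy theorem, the Grundy value of a sum of independent games is the XOR of the component values.
Combined value = 0 XOR 0 XOR 7 = 7.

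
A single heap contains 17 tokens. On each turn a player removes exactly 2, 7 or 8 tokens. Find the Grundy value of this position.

1

Build the Grundy sequence with g(k) = mex{g(k−s) : s ∈ {2, 7, 8}, s ≤ k}:
k:     0  1  2  3  4  5  6  7  8  9 10 11 12 13 14 15 16 17
g(k):  0  0  1  1  0  0  1  1  2  2  0  3  1  2  0  0  1  1
So g(17) = 1.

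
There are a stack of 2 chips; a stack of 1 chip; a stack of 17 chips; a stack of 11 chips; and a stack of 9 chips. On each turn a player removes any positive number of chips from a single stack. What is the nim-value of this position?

16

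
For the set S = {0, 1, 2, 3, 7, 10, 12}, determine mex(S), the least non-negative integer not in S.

4

The values 0, 1, 2, 3 are all present; 4 is the first non-negative integer missing from the set.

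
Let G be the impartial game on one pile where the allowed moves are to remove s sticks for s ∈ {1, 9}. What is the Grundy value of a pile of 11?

Build the Grundy sequence with g(k) = mex{g(k−s) : s ∈ {1, 9}, s ≤ k}:
g(0) = mex{} = 0
g(1) = mex{0} = 1
g(2) = mex{1} = 0
g(3) = mex{0} = 1
g(4) = mex{1} = 0
g(5) = mex{0} = 1
g(6) = mex{1} = 0
g(7) = mex{0} = 1
g(8) = mex{1} = 0
g(9) = mex{0} = 1
g(10) = mex{1} = 0
g(11) = mex{0} = 1
So g(11) = 1.

1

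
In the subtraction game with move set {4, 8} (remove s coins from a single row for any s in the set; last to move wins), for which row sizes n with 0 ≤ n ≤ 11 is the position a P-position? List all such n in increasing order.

0, 1, 2, 3

Grundy values for subtraction set {4, 8}:
k:     0  1  2  3  4  5  6  7  8  9 10 11
g(k):  0  0  0  0  1  1  1  1  2  2  2  2
The P-positions (g = 0) in 0..11 are 0, 1, 2, 3.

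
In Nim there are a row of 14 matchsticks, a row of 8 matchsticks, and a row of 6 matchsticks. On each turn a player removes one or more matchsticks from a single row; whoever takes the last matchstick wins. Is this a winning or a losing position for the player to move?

Losing position

Nim-sum: 14 XOR 8 XOR 6 = 0.
The nim-sum is 0, so this is a P-position: the player to move is in a losing position under optimal play.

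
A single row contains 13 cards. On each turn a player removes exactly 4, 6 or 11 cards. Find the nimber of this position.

Compute g(0), g(1), … for moves {4, 6, 11}:
g(0) = mex{} = 0
g(1) = mex{} = 0
g(2) = mex{} = 0
g(3) = mex{} = 0
g(4) = mex{0} = 1
g(5) = mex{0} = 1
g(6) = mex{0} = 1
g(7) = mex{0} = 1
g(8) = mex{0,1} = 2
g(9) = mex{0,1} = 2
g(10) = mex{1} = 0
g(11) = mex{0,1} = 2
g(12) = mex{0,1,2} = 3
g(13) = mex{0,1,2} = 3
So g(13) = 3.

3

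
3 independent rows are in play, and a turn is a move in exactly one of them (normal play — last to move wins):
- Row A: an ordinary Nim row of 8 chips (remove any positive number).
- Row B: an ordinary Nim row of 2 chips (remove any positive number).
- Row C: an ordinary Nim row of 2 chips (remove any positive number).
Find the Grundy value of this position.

8

Row A is a plain Nim row of size 8, so its Grundy value is 8.
Row B is a plain Nim row of size 2, so its Grundy value is 2.
Row C is a plain Nim row of size 2, so its Grundy value is 2.
By the Sprague-Grundy theorem, the Grundy value of a sum of independent games is the XOR of the component values.
Combined value = 8 ⊕ 2 ⊕ 2 = 8.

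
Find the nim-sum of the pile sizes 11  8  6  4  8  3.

10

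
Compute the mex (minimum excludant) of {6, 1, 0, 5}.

2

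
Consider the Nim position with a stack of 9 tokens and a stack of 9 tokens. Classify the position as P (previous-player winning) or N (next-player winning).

Nim-sum: 9 ⊕ 9 = 0.
The nim-sum is 0, so this is a P-position: the player to move is in a losing position under optimal play.

P-position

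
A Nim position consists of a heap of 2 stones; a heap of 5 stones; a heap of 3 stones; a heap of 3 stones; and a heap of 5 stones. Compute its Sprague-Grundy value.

Nim-sum: 2 ⊕ 5 ⊕ 3 ⊕ 3 ⊕ 5 = 2.

2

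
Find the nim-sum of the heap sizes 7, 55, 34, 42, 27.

35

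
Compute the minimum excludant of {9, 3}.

0 is not in the set, so the mex is 0.

0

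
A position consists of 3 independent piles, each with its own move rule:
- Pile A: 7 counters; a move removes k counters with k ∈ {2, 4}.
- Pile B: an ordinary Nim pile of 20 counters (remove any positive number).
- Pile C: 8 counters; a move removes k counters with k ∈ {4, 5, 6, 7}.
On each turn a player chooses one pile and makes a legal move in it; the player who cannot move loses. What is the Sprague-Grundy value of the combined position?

22

Grundy values for pile A (subtraction set {2, 4}):
k:     0  1  2  3  4  5  6  7
g(k):  0  0  1  1  2  2  0  0
So g(7) = 0.
Pile B is a plain Nim pile of size 20, so its Grundy value is 20.
Build the Grundy sequence for pile C with g(k) = mex{g(k−s) : s ∈ {4, 5, 6, 7}, s ≤ k}:
k:     0  1  2  3  4  5  6  7  8
g(k):  0  0  0  0  1  1  1  1  2
So g(8) = 2.
The value of a disjunctive sum is the nim-sum of the parts.
Combined value = 0 ⊕ 20 ⊕ 2 = 22.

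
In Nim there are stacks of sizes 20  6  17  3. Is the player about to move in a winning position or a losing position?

Nim-sum: 20 ^ 6 ^ 17 ^ 3 = 0.
The nim-sum is 0, so this is a P-position: the player to move is in a losing position under optimal play.

Losing position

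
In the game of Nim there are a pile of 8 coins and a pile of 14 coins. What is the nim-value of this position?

6

Compute the nim-sum pairwise:
8 XOR 14 = 6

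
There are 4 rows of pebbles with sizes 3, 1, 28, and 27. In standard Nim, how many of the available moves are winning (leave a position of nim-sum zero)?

1

Write each in binary and XOR column by column:
  00011  (3)
  00001  (1)
  11100  (28)
  11011  (27)
  -----
  00101  (5)
The overall nim-sum is X = 5. A row of size p has a winning move iff p XOR X < p (reduce it to p XOR X).
  3: 3 XOR 5 = 6 ≥ 3 — no move.
  1: 1 XOR 5 = 4 ≥ 1 — no move.
  28: 28 XOR 5 = 25 < 28 — winning move (to 25).
  27: 27 XOR 5 = 30 ≥ 27 — no move.
That gives 1 winning move.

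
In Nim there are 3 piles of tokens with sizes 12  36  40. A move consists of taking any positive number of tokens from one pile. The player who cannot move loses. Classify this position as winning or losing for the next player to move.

Nim-sum: 12 ^ 36 ^ 40 = 0.
The nim-sum is 0, so this is a P-position: the player to move is in a losing position under optimal play.

Losing position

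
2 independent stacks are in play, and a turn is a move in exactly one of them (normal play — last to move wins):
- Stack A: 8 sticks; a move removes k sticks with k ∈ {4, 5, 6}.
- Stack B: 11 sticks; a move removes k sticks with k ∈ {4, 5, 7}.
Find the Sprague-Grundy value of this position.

Build the Grundy sequence for stack A with g(k) = mex{g(k−s) : s ∈ {4, 5, 6}, s ≤ k}:
k:     0  1  2  3  4  5  6  7  8
g(k):  0  0  0  0  1  1  1  1  2
So g(8) = 2.
Grundy values for stack B (subtraction set {4, 5, 7}):
k:     0  1  2  3  4  5  6  7  8  9 10 11
g(k):  0  0  0  0  1  1  1  1  2  2  2  0
So g(11) = 0.
By the Sprague-Grundy theorem, the Grundy value of a sum of independent games is the XOR of the component values.
Combined value = 2 ⊕ 0 = 2.

2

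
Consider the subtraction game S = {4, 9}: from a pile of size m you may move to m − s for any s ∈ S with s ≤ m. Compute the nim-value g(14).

0

Grundy values for subtraction set {4, 9}:
g(0) = mex{} = 0
g(1) = mex{} = 0
g(2) = mex{} = 0
g(3) = mex{} = 0
g(4) = mex{0} = 1
g(5) = mex{0} = 1
g(6) = mex{0} = 1
g(7) = mex{0} = 1
g(8) = mex{1} = 0
g(9) = mex{0,1} = 2
g(10) = mex{0,1} = 2
g(11) = mex{0,1} = 2
g(12) = mex{0} = 1
g(13) = mex{1,2} = 0
g(14) = mex{1,2} = 0
So g(14) = 0.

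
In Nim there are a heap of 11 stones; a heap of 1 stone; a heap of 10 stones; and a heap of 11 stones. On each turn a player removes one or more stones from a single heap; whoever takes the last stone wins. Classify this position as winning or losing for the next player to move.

Winning position

Write each in binary and XOR column by column:
  1011  (11)
  0001  (1)
  1010  (10)
  1011  (11)
  ----
  1011  (11)
The nim-sum is 11 ≠ 0, so this is an N-position: the player to move can win.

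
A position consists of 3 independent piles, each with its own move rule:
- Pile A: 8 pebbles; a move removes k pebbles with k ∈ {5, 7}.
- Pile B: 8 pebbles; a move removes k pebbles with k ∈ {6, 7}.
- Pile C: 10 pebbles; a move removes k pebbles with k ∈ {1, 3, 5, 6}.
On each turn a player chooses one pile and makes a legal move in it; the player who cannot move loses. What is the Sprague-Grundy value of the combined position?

2

Build the Grundy sequence for pile A with g(k) = mex{g(k−s) : s ∈ {5, 7}, s ≤ k}:
g(0) = mex{} = 0
g(1) = mex{} = 0
g(2) = mex{} = 0
g(3) = mex{} = 0
g(4) = mex{} = 0
g(5) = mex{0} = 1
g(6) = mex{0} = 1
g(7) = mex{0} = 1
g(8) = mex{0} = 1
So g(8) = 1.
Build the Grundy sequence for pile B with g(k) = mex{g(k−s) : s ∈ {6, 7}, s ≤ k}:
g(0) = mex{} = 0
g(1) = mex{} = 0
g(2) = mex{} = 0
g(3) = mex{} = 0
g(4) = mex{} = 0
g(5) = mex{} = 0
g(6) = mex{0} = 1
g(7) = mex{0} = 1
g(8) = mex{0} = 1
So g(8) = 1.
For pile C, compute g(0), g(1), … with moves {1, 3, 5, 6}:
g(0) = mex{} = 0
g(1) = mex{0} = 1
g(2) = mex{1} = 0
g(3) = mex{0} = 1
g(4) = mex{1} = 0
g(5) = mex{0} = 1
g(6) = mex{0,1} = 2
g(7) = mex{0,1,2} = 3
g(8) = mex{0,1,3} = 2
g(9) = mex{0,1,2} = 3
g(10) = mex{0,1,3} = 2
So g(10) = 2.
The value of a disjunctive sum is the nim-sum of the parts.
Combined value = 1 ⊕ 1 ⊕ 2 = 2.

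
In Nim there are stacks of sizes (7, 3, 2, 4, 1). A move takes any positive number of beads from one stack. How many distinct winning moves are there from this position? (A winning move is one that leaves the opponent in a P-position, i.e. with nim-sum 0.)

3

Write each in binary and XOR column by column:
  111  (7)
  011  (3)
  010  (2)
  100  (4)
  001  (1)
  ---
  011  (3)
The overall nim-sum is X = 3. A stack of size p has a winning move iff p XOR X < p (reduce it to p XOR X).
  7: 7 XOR 3 = 4 < 7 — winning move (to 4).
  3: 3 XOR 3 = 0 < 3 — winning move (to 0).
  2: 2 XOR 3 = 1 < 2 — winning move (to 1).
  4: 4 XOR 3 = 7 ≥ 4 — no move.
  1: 1 XOR 3 = 2 ≥ 1 — no move.
That gives 3 winning moves.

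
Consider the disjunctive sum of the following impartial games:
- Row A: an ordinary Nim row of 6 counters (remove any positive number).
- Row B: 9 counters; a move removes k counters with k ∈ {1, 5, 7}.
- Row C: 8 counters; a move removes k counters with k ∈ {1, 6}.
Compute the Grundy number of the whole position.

6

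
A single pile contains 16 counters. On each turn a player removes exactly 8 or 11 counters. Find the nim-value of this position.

2

Grundy values for subtraction set {8, 11}:
k:     0  1  2  3  4  5  6  7  8  9 10 11 12 13 14 15 16
g(k):  0  0  0  0  0  0  0  0  1  1  1  1  1  1  1  1  2
So g(16) = 2.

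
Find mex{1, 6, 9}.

0 is not in the set, so the mex is 0.

0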